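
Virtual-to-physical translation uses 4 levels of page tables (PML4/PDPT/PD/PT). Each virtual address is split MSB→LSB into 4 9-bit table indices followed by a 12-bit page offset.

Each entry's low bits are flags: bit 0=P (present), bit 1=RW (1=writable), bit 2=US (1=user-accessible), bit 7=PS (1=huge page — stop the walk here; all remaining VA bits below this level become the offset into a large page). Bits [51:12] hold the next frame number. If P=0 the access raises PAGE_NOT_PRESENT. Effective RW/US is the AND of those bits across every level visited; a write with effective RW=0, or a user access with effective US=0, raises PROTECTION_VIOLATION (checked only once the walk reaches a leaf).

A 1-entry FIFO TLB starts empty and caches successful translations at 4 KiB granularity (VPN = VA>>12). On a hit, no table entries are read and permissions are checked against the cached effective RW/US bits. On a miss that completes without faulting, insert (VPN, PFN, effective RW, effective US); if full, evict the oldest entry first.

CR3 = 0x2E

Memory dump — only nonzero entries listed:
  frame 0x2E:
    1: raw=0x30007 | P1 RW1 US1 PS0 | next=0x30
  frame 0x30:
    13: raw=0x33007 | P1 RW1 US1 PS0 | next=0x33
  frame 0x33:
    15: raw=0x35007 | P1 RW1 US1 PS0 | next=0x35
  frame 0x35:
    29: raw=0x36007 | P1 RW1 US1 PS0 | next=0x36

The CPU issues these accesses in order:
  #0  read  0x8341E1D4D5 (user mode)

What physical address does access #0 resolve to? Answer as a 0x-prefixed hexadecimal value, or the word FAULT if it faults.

Per-access translation:
#0 VA=0x8341E1D4D5 (r,user):
  L0: frame=0x2E idx=1 entry=0x30007 [P=1 RW=1 US=1 PS=0]
  L1: frame=0x30 idx=13 entry=0x33007 [P=1 RW=1 US=1 PS=0]
  L2: frame=0x33 idx=15 entry=0x35007 [P=1 RW=1 US=1 PS=0]
  L3: frame=0x35 idx=29 entry=0x36007 [P=1 RW=1 US=1 PS=0]
  ⇒ phys 0x364D5  [4 reads]

Access #0 PA: 0x364D5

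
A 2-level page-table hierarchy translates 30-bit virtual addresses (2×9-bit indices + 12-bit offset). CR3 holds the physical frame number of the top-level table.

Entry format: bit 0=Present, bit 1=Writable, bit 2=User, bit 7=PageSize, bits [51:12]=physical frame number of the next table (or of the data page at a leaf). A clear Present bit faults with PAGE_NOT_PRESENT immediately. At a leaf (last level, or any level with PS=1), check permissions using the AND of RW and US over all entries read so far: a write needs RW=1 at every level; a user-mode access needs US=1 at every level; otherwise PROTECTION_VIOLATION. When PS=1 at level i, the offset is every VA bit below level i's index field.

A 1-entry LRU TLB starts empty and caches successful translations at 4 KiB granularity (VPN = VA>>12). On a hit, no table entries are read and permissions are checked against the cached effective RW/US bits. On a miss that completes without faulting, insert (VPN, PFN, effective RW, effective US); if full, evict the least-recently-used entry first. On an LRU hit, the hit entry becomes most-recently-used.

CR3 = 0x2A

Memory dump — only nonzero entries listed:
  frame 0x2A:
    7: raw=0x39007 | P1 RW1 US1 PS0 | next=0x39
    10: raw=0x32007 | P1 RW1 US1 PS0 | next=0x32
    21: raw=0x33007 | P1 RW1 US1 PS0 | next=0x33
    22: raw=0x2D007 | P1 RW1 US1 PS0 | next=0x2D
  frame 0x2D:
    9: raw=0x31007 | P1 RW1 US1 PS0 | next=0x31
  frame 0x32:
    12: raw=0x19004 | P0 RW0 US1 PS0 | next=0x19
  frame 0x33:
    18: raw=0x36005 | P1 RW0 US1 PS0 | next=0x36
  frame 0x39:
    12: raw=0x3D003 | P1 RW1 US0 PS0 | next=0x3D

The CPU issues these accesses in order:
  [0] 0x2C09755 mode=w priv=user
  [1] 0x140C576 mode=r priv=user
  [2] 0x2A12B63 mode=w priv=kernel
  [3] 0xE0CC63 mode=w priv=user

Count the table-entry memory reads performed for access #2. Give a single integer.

Walk each access:
#0 VA=0x2C09755 (w,user):
  [0] read 0x2A idx=22: raw=0x2D007 flags P=1 W=1 U=1 S=0
  [1] read 0x2D idx=9: raw=0x31007 flags P=1 W=1 U=1 S=0
  → PA=0x31755  (2 entries read)
#1 VA=0x140C576 (r,user):
  [0] read 0x2A idx=10: raw=0x32007 flags P=1 W=1 U=1 S=0
  [1] read 0x32 idx=12: raw=0x19004 flags P=0 W=0 U=1 S=0
  ✗ PAGE_NOT_PRESENT  [2 reads]
#2 VA=0x2A12B63 (w,kernel):
  [0] read 0x2A idx=21: raw=0x33007 flags P=1 W=1 U=1 S=0
  [1] read 0x33 idx=18: raw=0x36005 flags P=1 W=0 U=1 S=0
  ✗ PROTECTION_VIOLATION  [2 reads]
#3 VA=0xE0CC63 (w,user):
  [0] read 0x2A idx=7: raw=0x39007 flags P=1 W=1 U=1 S=0
  [1] read 0x39 idx=12: raw=0x3D003 flags P=1 W=1 U=0 S=0
  ✗ PROTECTION_VIOLATION  [2 reads]

Entries read for #2: 2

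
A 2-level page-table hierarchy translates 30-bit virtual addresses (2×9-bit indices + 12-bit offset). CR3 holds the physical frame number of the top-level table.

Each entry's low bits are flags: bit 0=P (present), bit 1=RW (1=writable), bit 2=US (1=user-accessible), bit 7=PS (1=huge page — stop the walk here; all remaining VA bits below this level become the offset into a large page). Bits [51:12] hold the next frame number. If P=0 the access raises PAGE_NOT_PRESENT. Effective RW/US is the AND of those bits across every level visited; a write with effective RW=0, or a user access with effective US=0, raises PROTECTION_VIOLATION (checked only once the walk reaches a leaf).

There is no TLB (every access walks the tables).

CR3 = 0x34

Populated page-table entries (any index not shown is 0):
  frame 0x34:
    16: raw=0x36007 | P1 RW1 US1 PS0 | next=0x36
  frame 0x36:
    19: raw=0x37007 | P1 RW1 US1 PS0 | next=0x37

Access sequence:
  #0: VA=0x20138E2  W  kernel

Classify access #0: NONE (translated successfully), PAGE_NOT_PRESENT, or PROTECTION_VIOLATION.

Trace:
#0 VA=0x20138E2 (w,kernel):
  lvl0: tbl 0x34, slot 16 ⇒ 0x36007 (P1/RW1/US1/PS0)
  lvl1: tbl 0x36, slot 19 ⇒ 0x37007 (P1/RW1/US1/PS0)
  ✓ 0x378E2  — 2 lookups

Access #0 fault: NONE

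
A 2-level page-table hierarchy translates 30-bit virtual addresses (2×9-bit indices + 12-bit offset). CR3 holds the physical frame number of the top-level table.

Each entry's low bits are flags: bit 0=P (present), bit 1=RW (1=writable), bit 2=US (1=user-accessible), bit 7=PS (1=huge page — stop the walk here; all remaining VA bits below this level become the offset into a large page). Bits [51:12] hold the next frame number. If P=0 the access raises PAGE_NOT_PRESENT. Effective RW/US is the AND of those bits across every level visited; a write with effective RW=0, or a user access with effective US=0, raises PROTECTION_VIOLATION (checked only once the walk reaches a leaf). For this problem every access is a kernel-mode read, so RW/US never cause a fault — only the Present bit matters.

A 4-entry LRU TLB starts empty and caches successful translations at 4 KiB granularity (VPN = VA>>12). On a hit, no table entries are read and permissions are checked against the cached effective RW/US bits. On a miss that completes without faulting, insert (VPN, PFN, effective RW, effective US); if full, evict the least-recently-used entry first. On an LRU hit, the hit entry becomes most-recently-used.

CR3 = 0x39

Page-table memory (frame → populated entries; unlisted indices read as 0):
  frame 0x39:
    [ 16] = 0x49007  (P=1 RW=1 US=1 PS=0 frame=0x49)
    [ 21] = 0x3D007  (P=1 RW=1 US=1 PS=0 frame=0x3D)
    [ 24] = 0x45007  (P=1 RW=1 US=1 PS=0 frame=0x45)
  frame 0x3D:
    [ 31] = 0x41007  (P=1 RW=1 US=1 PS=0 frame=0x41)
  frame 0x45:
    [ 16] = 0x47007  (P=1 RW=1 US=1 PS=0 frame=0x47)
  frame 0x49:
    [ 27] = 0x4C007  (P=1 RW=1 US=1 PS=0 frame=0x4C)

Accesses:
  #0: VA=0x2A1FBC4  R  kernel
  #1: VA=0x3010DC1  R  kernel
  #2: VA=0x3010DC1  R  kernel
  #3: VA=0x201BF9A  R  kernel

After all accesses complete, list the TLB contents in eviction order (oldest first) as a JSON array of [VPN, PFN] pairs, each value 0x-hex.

Per-access translation:
#0 VA=0x2A1FBC4 (r,kernel):
  L0: frame=0x39 idx=21 entry=0x3D007 [P=1 RW=1 US=1 PS=0]
  L1: frame=0x3D idx=31 entry=0x41007 [P=1 RW=1 US=1 PS=0]
  ⇒ phys 0x41BC4  [2 reads]
#1 VA=0x3010DC1 (r,kernel):
  L0: frame=0x39 idx=24 entry=0x45007 [P=1 RW=1 US=1 PS=0]
  L1: frame=0x45 idx=16 entry=0x47007 [P=1 RW=1 US=1 PS=0]
  ⇒ phys 0x47DC1  [2 reads]
#2 VA=0x3010DC1 (r,kernel):
  TLB hit vpn=0x3010 → PA=0x47DC1
#3 VA=0x201BF9A (r,kernel):
  L0: frame=0x39 idx=16 entry=0x49007 [P=1 RW=1 US=1 PS=0]
  L1: frame=0x49 idx=27 entry=0x4C007 [P=1 RW=1 US=1 PS=0]
  ⇒ phys 0x4CF9A  [2 reads]

TLB: [["0x2A1F", "0x41"], ["0x3010", "0x47"], ["0x201B", "0x4C"]]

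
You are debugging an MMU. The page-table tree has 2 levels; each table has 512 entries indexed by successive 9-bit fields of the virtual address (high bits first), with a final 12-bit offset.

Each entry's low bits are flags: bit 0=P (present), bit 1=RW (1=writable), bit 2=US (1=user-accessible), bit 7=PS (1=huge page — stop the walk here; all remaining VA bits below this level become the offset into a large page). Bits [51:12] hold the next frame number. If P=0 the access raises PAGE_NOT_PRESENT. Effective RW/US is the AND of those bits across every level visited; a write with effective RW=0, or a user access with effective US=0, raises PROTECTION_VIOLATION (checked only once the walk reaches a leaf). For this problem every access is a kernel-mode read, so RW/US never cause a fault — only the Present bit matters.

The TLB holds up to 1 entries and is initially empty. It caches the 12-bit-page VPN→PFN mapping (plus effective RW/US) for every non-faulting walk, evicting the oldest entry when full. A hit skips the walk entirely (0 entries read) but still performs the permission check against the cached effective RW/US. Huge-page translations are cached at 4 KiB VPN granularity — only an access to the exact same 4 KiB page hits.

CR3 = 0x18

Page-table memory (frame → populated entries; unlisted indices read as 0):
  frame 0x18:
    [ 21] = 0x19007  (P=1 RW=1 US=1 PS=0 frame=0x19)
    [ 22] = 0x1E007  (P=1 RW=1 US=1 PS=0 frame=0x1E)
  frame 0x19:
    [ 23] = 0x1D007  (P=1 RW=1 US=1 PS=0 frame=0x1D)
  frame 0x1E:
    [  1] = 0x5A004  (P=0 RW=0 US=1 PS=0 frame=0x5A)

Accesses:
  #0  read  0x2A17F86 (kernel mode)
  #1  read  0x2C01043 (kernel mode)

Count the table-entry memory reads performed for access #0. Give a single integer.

Walk each access:
#0 VA=0x2A17F86 (r,kernel):
  lvl0: tbl 0x18, slot 21 ⇒ 0x19007 (P1/RW1/US1/PS0)
  lvl1: tbl 0x19, slot 23 ⇒ 0x1D007 (P1/RW1/US1/PS0)
  ✓ 0x1DF86  — 2 lookups
#1 VA=0x2C01043 (r,kernel):
  lvl0: tbl 0x18, slot 22 ⇒ 0x1E007 (P1/RW1/US1/PS0)
  lvl1: tbl 0x1E, slot 1 ⇒ 0x5A004 (P0/RW0/US1/PS0)
  → PAGE_NOT_PRESENT  (2 entries read)

Entries read for #0: 2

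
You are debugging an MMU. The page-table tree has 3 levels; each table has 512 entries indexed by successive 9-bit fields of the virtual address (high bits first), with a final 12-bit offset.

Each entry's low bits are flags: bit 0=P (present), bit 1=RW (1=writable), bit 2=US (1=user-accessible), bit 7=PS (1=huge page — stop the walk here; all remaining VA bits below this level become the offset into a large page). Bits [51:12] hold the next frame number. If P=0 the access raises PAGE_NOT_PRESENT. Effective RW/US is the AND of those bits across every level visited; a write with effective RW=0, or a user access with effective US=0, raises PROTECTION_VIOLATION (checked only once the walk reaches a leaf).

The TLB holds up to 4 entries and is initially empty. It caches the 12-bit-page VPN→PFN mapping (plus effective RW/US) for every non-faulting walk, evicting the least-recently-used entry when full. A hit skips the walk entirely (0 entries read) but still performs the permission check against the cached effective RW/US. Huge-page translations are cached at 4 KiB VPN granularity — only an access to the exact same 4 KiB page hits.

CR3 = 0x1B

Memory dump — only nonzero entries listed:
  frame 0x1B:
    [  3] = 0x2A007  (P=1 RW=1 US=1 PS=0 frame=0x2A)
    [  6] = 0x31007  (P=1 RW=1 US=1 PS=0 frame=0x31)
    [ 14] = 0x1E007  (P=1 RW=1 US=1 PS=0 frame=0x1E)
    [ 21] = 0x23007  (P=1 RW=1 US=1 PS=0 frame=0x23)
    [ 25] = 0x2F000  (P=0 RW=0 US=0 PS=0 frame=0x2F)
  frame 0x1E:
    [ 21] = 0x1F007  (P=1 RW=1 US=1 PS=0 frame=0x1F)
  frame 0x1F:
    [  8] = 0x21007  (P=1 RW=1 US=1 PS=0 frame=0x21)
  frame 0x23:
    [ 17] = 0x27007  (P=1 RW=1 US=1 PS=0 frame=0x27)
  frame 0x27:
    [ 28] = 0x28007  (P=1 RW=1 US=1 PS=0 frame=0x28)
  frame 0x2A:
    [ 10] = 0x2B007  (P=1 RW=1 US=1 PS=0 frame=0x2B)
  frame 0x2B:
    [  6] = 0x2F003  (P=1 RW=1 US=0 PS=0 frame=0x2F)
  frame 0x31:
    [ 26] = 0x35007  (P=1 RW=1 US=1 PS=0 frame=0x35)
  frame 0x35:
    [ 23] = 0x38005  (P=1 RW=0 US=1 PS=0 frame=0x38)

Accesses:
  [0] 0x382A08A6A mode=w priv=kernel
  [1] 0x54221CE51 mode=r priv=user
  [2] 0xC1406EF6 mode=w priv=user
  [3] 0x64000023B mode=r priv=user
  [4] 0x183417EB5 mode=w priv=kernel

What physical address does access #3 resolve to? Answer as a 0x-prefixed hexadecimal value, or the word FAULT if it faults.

Per-access translation:
#0 VA=0x382A08A6A (w,kernel):
  lvl0: tbl 0x1B, slot 14 ⇒ 0x1E007 (P1/RW1/US1/PS0)
  lvl1: tbl 0x1E, slot 21 ⇒ 0x1F007 (P1/RW1/US1/PS0)
  lvl2: tbl 0x1F, slot 8 ⇒ 0x21007 (P1/RW1/US1/PS0)
  ✓ 0x21A6A  — 3 lookups
#1 VA=0x54221CE51 (r,user):
  lvl0: tbl 0x1B, slot 21 ⇒ 0x23007 (P1/RW1/US1/PS0)
  lvl1: tbl 0x23, slot 17 ⇒ 0x27007 (P1/RW1/US1/PS0)
  lvl2: tbl 0x27, slot 28 ⇒ 0x28007 (P1/RW1/US1/PS0)
  ✓ 0x28E51  — 3 lookups
#2 VA=0xC1406EF6 (w,user):
  lvl0: tbl 0x1B, slot 3 ⇒ 0x2A007 (P1/RW1/US1/PS0)
  lvl1: tbl 0x2A, slot 10 ⇒ 0x2B007 (P1/RW1/US1/PS0)
  lvl2: tbl 0x2B, slot 6 ⇒ 0x2F003 (P1/RW1/US0/PS0)
  ✗ PROTECTION_VIOLATION  [3 reads]
#3 VA=0x64000023B (r,user):
  lvl0: tbl 0x1B, slot 25 ⇒ 0x2F000 (P0/RW0/US0/PS0)
  ✗ PAGE_NOT_PRESENT  [1 reads]
#4 VA=0x183417EB5 (w,kernel):
  lvl0: tbl 0x1B, slot 6 ⇒ 0x31007 (P1/RW1/US1/PS0)
  lvl1: tbl 0x31, slot 26 ⇒ 0x35007 (P1/RW1/US1/PS0)
  lvl2: tbl 0x35, slot 23 ⇒ 0x38005 (P1/RW0/US1/PS0)
  ✗ PROTECTION_VIOLATION  [3 reads]

Access #3 PA: FAULT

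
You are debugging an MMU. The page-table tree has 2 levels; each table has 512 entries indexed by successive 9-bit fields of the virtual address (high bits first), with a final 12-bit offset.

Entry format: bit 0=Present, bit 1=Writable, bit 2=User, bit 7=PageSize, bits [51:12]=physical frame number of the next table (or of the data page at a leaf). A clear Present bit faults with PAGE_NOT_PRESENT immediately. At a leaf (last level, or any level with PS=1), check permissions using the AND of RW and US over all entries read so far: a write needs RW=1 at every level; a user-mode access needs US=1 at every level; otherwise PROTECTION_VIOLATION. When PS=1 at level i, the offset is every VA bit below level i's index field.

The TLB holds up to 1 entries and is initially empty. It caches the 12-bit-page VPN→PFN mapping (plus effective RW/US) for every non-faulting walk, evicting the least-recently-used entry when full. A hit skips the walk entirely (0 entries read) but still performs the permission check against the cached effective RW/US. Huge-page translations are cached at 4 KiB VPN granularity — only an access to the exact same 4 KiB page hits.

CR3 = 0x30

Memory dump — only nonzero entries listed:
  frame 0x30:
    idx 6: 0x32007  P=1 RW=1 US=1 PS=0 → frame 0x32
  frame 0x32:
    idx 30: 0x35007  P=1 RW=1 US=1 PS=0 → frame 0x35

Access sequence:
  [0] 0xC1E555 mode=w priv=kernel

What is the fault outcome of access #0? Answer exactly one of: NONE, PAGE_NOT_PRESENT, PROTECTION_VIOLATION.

Trace:
#0 VA=0xC1E555 (w,kernel):
  lvl0: tbl 0x30, slot 6 ⇒ 0x32007 (P1/RW1/US1/PS0)
  lvl1: tbl 0x32, slot 30 ⇒ 0x35007 (P1/RW1/US1/PS0)
  → PA=0x35555  (2 entries read)

Access #0 fault: NONE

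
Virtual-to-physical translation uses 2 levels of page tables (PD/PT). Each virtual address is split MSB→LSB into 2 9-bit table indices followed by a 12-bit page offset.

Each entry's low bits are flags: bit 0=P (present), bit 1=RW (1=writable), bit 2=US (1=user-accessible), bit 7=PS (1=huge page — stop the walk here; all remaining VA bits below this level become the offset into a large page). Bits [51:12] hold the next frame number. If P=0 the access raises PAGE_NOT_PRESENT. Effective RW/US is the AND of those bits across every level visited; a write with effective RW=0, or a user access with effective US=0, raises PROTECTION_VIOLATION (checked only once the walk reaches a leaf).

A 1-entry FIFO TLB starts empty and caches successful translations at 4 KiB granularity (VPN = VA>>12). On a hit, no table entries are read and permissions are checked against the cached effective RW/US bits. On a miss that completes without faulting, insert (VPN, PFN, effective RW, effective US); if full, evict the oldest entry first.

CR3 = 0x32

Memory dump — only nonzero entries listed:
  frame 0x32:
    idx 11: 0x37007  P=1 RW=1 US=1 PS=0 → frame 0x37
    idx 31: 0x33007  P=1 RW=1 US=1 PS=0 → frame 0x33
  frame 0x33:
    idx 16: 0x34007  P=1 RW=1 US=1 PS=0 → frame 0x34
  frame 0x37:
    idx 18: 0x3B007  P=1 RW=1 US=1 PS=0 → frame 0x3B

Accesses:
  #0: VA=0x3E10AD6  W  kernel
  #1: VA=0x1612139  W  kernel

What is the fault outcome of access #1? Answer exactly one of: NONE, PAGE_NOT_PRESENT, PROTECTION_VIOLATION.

Trace:
#0 VA=0x3E10AD6 (w,kernel):
  L0 @0x32[31] → 0x33007  P=1,RW=1,US=1,PS=0
  L1 @0x33[16] → 0x34007  P=1,RW=1,US=1,PS=0
  → PA=0x34AD6  (2 entries read)
#1 VA=0x1612139 (w,kernel):
  L0 @0x32[11] → 0x37007  P=1,RW=1,US=1,PS=0
  L1 @0x37[18] → 0x3B007  P=1,RW=1,US=1,PS=0
  → PA=0x3B139  (2 entries read)

Access #1 fault: NONE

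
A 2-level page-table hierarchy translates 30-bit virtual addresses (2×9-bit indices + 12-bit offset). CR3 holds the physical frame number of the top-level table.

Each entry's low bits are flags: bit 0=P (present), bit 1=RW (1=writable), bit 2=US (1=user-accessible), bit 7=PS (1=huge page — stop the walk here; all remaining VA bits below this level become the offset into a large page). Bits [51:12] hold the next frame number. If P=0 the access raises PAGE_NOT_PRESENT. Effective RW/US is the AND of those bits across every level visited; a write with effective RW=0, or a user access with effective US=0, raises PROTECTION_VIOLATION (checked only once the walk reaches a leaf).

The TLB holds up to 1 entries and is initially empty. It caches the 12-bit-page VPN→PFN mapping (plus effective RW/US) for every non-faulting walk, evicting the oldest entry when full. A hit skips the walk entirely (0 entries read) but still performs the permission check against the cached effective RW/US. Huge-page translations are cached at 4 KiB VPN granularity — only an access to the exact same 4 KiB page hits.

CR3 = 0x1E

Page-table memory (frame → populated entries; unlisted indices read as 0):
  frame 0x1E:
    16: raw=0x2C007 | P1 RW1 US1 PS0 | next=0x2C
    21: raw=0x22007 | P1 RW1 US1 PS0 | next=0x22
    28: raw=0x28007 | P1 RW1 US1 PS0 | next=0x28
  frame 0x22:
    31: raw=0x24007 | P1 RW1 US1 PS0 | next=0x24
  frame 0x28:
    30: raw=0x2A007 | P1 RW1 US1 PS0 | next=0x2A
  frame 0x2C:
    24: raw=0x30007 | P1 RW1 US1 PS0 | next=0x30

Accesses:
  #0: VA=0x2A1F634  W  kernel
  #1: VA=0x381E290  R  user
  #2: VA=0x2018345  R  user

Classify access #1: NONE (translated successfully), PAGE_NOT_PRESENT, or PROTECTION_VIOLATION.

Trace:
#0 VA=0x2A1F634 (w,kernel):
  lvl0: tbl 0x1E, slot 21 ⇒ 0x22007 (P1/RW1/US1/PS0)
  lvl1: tbl 0x22, slot 31 ⇒ 0x24007 (P1/RW1/US1/PS0)
  → PA=0x24634  (2 entries read)
#1 VA=0x381E290 (r,user):
  lvl0: tbl 0x1E, slot 28 ⇒ 0x28007 (P1/RW1/US1/PS0)
  lvl1: tbl 0x28, slot 30 ⇒ 0x2A007 (P1/RW1/US1/PS0)
  → PA=0x2A290  (2 entries read)
#2 VA=0x2018345 (r,user):
  lvl0: tbl 0x1E, slot 16 ⇒ 0x2C007 (P1/RW1/US1/PS0)
  lvl1: tbl 0x2C, slot 24 ⇒ 0x30007 (P1/RW1/US1/PS0)
  → PA=0x30345  (2 entries read)

Access #1 fault: NONE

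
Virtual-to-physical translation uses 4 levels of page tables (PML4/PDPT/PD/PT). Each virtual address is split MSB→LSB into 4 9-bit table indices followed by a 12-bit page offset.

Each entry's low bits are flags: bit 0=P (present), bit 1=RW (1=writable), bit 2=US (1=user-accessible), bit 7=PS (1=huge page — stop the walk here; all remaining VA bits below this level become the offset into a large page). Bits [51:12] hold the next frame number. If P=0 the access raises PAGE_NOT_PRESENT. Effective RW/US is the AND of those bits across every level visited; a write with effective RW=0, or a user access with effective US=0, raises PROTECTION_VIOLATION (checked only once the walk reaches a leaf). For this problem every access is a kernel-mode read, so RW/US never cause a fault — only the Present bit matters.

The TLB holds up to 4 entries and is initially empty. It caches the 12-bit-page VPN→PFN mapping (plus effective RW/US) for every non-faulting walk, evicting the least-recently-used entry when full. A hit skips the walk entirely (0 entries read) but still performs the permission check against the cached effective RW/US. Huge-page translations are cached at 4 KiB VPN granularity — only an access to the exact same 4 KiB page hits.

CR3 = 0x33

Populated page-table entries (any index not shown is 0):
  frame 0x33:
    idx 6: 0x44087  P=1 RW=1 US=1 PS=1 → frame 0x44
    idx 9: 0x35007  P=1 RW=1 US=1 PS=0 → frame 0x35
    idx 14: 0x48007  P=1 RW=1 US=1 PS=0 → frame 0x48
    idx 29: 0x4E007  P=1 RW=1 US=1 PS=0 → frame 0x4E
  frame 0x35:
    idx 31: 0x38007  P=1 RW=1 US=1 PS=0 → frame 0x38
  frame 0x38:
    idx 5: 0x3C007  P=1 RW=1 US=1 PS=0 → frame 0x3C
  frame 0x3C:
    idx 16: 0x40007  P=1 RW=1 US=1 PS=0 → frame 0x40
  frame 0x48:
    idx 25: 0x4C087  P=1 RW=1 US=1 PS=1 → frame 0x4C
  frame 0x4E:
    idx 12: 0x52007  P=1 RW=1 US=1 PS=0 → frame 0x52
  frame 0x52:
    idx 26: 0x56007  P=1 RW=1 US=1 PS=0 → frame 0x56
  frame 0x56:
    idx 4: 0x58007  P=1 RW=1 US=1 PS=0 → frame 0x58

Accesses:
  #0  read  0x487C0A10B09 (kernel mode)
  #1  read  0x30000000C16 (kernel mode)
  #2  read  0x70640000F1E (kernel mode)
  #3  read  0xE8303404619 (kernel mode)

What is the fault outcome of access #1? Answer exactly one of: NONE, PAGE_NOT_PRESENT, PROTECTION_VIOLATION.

Trace:
#0 VA=0x487C0A10B09 (r,kernel):
  L0: frame=0x33 idx=9 entry=0x35007 [P=1 RW=1 US=1 PS=0]
  L1: frame=0x35 idx=31 entry=0x38007 [P=1 RW=1 US=1 PS=0]
  L2: frame=0x38 idx=5 entry=0x3C007 [P=1 RW=1 US=1 PS=0]
  L3: frame=0x3C idx=16 entry=0x40007 [P=1 RW=1 US=1 PS=0]
  ⇒ phys 0x40B09  [4 reads]
#1 VA=0x30000000C16 (r,kernel):
  L0: frame=0x33 idx=6 entry=0x44087 [P=1 RW=1 US=1 PS=1]
  ⇒ phys 0x44C16 (huge @L0)  [1 reads]
#2 VA=0x70640000F1E (r,kernel):
  L0: frame=0x33 idx=14 entry=0x48007 [P=1 RW=1 US=1 PS=0]
  L1: frame=0x48 idx=25 entry=0x4C087 [P=1 RW=1 US=1 PS=1]
  ⇒ phys 0x4CF1E (huge @L1)  [2 reads]
#3 VA=0xE8303404619 (r,kernel):
  L0: frame=0x33 idx=29 entry=0x4E007 [P=1 RW=1 US=1 PS=0]
  L1: frame=0x4E idx=12 entry=0x52007 [P=1 RW=1 US=1 PS=0]
  L2: frame=0x52 idx=26 entry=0x56007 [P=1 RW=1 US=1 PS=0]
  L3: frame=0x56 idx=4 entry=0x58007 [P=1 RW=1 US=1 PS=0]
  ⇒ phys 0x58619  [4 reads]

Access #1 fault: NONE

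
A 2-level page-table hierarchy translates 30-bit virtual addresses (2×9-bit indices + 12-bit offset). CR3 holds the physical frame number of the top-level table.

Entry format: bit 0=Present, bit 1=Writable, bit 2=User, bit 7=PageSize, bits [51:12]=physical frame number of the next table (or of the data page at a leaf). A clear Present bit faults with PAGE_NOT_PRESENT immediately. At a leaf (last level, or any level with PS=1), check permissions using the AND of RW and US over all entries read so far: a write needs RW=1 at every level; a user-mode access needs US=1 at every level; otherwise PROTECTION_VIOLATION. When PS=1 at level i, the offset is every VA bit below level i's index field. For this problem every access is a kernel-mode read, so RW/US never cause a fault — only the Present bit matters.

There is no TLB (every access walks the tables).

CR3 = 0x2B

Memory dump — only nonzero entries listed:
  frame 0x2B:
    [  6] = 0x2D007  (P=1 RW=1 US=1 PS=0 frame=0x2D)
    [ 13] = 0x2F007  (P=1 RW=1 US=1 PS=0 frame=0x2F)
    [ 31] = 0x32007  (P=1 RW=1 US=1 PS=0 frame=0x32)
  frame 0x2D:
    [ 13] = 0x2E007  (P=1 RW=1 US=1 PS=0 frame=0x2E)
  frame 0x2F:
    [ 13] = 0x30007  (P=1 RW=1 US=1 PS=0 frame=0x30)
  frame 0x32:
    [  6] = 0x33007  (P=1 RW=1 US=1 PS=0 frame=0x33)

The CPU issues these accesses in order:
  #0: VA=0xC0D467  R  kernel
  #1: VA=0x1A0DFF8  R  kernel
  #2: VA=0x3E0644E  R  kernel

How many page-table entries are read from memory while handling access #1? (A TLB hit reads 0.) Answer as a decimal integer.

Walk each access:
#0 VA=0xC0D467 (r,kernel):
  L0 @0x2B[6] → 0x2D007  P=1,RW=1,US=1,PS=0
  L1 @0x2D[13] → 0x2E007  P=1,RW=1,US=1,PS=0
  → PA=0x2E467  (2 entries read)
#1 VA=0x1A0DFF8 (r,kernel):
  L0 @0x2B[13] → 0x2F007  P=1,RW=1,US=1,PS=0
  L1 @0x2F[13] → 0x30007  P=1,RW=1,US=1,PS=0
  → PA=0x30FF8  (2 entries read)
#2 VA=0x3E0644E (r,kernel):
  L0 @0x2B[31] → 0x32007  P=1,RW=1,US=1,PS=0
  L1 @0x32[6] → 0x33007  P=1,RW=1,US=1,PS=0
  → PA=0x3344E  (2 entries read)

Entries read for #1: 2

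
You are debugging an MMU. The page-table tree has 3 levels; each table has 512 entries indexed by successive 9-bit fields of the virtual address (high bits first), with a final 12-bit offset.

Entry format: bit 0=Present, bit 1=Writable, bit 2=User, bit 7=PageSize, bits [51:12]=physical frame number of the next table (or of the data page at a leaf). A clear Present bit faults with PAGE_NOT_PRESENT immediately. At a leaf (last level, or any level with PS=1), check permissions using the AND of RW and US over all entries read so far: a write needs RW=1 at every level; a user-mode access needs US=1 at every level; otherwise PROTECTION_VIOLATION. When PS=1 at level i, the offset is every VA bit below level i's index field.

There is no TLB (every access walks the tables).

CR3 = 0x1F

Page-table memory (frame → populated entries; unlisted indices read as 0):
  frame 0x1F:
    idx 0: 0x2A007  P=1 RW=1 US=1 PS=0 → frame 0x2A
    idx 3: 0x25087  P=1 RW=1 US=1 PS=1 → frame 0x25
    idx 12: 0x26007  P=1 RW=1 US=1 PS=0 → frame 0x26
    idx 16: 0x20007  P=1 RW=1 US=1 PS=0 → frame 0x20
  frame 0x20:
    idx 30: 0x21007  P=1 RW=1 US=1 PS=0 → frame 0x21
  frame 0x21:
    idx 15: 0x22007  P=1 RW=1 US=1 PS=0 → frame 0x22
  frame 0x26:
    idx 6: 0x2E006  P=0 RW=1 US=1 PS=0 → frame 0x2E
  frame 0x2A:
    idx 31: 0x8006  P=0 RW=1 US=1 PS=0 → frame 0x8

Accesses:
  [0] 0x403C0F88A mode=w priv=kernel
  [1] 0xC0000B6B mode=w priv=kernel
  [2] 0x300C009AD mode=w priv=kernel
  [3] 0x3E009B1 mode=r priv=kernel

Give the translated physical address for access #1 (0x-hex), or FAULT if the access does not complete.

Per-access translation:
#0 VA=0x403C0F88A (w,kernel):
  [0] read 0x1F idx=16: raw=0x20007 flags P=1 W=1 U=1 S=0
  [1] read 0x20 idx=30: raw=0x21007 flags P=1 W=1 U=1 S=0
  [2] read 0x21 idx=15: raw=0x22007 flags P=1 W=1 U=1 S=0
  ⇒ phys 0x2288A  [3 reads]
#1 VA=0xC0000B6B (w,kernel):
  [0] read 0x1F idx=3: raw=0x25087 flags P=1 W=1 U=1 S=1
  ⇒ phys 0x25B6B (huge @L0)  [1 reads]
#2 VA=0x300C009AD (w,kernel):
  [0] read 0x1F idx=12: raw=0x26007 flags P=1 W=1 U=1 S=0
  [1] read 0x26 idx=6: raw=0x2E006 flags P=0 W=1 U=1 S=0
  ✗ PAGE_NOT_PRESENT  [2 reads]
#3 VA=0x3E009B1 (r,kernel):
  [0] read 0x1F idx=0: raw=0x2A007 flags P=1 W=1 U=1 S=0
  [1] read 0x2A idx=31: raw=0x8006 flags P=0 W=1 U=1 S=0
  ✗ PAGE_NOT_PRESENT  [2 reads]

Access #1 PA: 0x25B6B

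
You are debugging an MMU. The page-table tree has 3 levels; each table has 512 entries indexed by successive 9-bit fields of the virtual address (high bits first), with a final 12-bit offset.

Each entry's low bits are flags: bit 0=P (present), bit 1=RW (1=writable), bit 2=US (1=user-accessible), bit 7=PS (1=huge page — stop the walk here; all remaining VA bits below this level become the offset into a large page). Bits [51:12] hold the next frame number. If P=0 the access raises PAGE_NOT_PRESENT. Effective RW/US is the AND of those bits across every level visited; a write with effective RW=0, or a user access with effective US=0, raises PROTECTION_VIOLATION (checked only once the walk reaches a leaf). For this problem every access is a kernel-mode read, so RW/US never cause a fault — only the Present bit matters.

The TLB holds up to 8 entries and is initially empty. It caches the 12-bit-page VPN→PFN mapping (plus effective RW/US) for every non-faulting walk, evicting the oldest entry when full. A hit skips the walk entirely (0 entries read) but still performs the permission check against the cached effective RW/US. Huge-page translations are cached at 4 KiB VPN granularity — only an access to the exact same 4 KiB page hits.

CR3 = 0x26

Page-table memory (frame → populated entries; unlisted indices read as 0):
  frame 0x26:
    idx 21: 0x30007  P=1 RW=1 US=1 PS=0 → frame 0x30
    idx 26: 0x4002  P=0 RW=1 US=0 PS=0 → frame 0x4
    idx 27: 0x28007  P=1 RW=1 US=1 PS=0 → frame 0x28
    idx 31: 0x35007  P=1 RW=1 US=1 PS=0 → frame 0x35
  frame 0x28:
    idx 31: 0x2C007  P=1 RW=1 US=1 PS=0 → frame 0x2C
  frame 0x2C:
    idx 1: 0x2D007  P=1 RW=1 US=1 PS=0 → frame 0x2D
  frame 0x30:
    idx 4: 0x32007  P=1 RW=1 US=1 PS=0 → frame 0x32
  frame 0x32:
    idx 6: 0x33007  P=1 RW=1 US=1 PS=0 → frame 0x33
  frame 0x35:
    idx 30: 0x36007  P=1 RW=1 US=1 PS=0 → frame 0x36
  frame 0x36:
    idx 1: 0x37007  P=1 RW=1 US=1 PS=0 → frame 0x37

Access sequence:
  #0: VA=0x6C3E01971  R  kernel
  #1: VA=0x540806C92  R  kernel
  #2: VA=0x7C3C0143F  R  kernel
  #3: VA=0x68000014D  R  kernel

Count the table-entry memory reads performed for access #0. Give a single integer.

Trace:
#0 VA=0x6C3E01971 (r,kernel):
  [0] read 0x26 idx=27: raw=0x28007 flags P=1 W=1 U=1 S=0
  [1] read 0x28 idx=31: raw=0x2C007 flags P=1 W=1 U=1 S=0
  [2] read 0x2C idx=1: raw=0x2D007 flags P=1 W=1 U=1 S=0
  ⇒ phys 0x2D971  [3 reads]
#1 VA=0x540806C92 (r,kernel):
  [0] read 0x26 idx=21: raw=0x30007 flags P=1 W=1 U=1 S=0
  [1] read 0x30 idx=4: raw=0x32007 flags P=1 W=1 U=1 S=0
  [2] read 0x32 idx=6: raw=0x33007 flags P=1 W=1 U=1 S=0
  ⇒ phys 0x33C92  [3 reads]
#2 VA=0x7C3C0143F (r,kernel):
  [0] read 0x26 idx=31: raw=0x35007 flags P=1 W=1 U=1 S=0
  [1] read 0x35 idx=30: raw=0x36007 flags P=1 W=1 U=1 S=0
  [2] read 0x36 idx=1: raw=0x37007 flags P=1 W=1 U=1 S=0
  ⇒ phys 0x3743F  [3 reads]
#3 VA=0x68000014D (r,kernel):
  [0] read 0x26 idx=26: raw=0x4002 flags P=0 W=1 U=0 S=0
  → PAGE_NOT_PRESENT  (1 entries read)

Entries read for #0: 3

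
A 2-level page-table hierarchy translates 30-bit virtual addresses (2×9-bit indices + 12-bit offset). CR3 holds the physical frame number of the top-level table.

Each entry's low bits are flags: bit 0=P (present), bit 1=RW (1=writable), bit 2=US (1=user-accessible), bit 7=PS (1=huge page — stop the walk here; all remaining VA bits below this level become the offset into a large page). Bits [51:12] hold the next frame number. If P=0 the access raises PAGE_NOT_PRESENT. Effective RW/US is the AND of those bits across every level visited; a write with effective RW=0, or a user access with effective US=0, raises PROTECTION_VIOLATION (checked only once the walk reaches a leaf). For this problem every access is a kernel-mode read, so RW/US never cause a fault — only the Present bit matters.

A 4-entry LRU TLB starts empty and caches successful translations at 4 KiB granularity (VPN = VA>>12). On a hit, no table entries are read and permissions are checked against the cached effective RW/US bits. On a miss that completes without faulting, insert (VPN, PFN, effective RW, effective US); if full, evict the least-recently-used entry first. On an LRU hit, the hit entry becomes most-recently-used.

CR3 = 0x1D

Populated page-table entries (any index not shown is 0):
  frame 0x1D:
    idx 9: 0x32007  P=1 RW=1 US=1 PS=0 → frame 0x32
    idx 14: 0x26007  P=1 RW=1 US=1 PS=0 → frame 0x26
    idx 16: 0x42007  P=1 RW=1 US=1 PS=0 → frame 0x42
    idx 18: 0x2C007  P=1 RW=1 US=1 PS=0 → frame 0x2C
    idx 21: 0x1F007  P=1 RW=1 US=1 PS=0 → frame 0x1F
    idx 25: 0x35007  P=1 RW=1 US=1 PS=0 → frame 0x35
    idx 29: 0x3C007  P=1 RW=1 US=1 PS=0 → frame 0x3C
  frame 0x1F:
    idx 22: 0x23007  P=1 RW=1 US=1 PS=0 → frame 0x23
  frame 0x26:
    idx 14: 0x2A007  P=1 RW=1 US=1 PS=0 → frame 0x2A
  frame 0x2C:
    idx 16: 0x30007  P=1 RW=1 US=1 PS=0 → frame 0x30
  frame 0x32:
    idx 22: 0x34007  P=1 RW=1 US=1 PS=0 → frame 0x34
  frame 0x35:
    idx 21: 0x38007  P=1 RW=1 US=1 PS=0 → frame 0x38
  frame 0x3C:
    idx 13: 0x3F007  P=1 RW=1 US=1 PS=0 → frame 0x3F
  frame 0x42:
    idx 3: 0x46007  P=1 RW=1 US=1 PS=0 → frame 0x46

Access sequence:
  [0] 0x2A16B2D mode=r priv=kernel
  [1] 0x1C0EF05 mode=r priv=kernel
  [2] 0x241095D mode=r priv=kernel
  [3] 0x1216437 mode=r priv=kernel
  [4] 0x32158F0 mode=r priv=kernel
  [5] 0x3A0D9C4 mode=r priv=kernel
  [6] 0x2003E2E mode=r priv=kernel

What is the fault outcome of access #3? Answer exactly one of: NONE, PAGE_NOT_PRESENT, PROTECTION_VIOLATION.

Trace:
#0 VA=0x2A16B2D (r,kernel):
  L0 @0x1D[21] → 0x1F007  P=1,RW=1,US=1,PS=0
  L1 @0x1F[22] → 0x23007  P=1,RW=1,US=1,PS=0
  → PA=0x23B2D  (2 entries read)
#1 VA=0x1C0EF05 (r,kernel):
  L0 @0x1D[14] → 0x26007  P=1,RW=1,US=1,PS=0
  L1 @0x26[14] → 0x2A007  P=1,RW=1,US=1,PS=0
  → PA=0x2AF05  (2 entries read)
#2 VA=0x241095D (r,kernel):
  L0 @0x1D[18] → 0x2C007  P=1,RW=1,US=1,PS=0
  L1 @0x2C[16] → 0x30007  P=1,RW=1,US=1,PS=0
  → PA=0x3095D  (2 entries read)
#3 VA=0x1216437 (r,kernel):
  L0 @0x1D[9] → 0x32007  P=1,RW=1,US=1,PS=0
  L1 @0x32[22] → 0x34007  P=1,RW=1,US=1,PS=0
  → PA=0x34437  (2 entries read)
#4 VA=0x32158F0 (r,kernel):
  L0 @0x1D[25] → 0x35007  P=1,RW=1,US=1,PS=0
  L1 @0x35[21] → 0x38007  P=1,RW=1,US=1,PS=0
  → PA=0x388F0  (2 entries read)
#5 VA=0x3A0D9C4 (r,kernel):
  L0 @0x1D[29] → 0x3C007  P=1,RW=1,US=1,PS=0
  L1 @0x3C[13] → 0x3F007  P=1,RW=1,US=1,PS=0
  → PA=0x3F9C4  (2 entries read)
#6 VA=0x2003E2E (r,kernel):
  L0 @0x1D[16] → 0x42007  P=1,RW=1,US=1,PS=0
  L1 @0x42[3] → 0x46007  P=1,RW=1,US=1,PS=0
  → PA=0x46E2E  (2 entries read)

Access #3 fault: NONE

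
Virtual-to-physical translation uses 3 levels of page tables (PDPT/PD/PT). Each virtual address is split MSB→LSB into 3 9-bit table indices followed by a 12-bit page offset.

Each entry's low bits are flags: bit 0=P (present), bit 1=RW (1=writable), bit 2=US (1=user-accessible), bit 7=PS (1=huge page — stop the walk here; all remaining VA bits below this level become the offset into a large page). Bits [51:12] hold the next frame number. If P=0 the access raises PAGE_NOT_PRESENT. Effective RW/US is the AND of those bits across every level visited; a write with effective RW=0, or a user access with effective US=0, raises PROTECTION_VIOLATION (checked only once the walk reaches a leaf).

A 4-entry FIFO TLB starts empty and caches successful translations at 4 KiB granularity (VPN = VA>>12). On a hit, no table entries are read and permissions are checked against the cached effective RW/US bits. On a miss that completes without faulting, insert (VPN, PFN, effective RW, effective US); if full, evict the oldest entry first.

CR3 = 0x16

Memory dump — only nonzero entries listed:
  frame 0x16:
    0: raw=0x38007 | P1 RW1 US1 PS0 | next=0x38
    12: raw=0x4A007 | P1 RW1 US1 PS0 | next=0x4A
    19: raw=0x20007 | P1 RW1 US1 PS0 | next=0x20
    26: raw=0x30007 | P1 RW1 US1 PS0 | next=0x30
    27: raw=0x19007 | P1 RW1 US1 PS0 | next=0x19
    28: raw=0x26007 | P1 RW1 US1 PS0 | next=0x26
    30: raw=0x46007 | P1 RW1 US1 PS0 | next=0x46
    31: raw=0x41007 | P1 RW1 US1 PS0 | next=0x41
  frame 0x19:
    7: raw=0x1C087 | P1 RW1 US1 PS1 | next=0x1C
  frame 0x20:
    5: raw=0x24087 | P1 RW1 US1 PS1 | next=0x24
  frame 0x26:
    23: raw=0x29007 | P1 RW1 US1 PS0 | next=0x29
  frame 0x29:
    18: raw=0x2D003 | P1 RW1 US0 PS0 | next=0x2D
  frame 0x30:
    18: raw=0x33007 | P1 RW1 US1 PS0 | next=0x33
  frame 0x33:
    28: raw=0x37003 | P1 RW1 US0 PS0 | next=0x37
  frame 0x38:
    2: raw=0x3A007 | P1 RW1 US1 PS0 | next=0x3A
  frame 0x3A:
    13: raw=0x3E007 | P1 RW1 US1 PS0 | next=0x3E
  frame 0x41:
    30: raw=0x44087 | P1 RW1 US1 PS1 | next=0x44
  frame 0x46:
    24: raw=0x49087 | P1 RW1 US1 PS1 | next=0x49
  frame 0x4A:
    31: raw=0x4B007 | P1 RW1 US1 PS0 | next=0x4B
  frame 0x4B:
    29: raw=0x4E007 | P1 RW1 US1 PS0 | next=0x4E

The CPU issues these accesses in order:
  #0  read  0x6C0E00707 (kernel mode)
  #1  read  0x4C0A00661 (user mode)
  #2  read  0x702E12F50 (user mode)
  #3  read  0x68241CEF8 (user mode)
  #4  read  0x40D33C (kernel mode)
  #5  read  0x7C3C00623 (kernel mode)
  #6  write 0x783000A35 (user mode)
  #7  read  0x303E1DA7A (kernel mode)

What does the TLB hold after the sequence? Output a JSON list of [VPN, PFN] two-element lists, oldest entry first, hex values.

Trace:
#0 VA=0x6C0E00707 (r,kernel):
  L0 @0x16[27] → 0x19007  P=1,RW=1,US=1,PS=0
  L1 @0x19[7] → 0x1C087  P=1,RW=1,US=1,PS=1
  ⇒ phys 0x1C707 (huge @L1)  [2 reads]
#1 VA=0x4C0A00661 (r,user):
  L0 @0x16[19] → 0x20007  P=1,RW=1,US=1,PS=0
  L1 @0x20[5] → 0x24087  P=1,RW=1,US=1,PS=1
  ⇒ phys 0x24661 (huge @L1)  [2 reads]
#2 VA=0x702E12F50 (r,user):
  L0 @0x16[28] → 0x26007  P=1,RW=1,US=1,PS=0
  L1 @0x26[23] → 0x29007  P=1,RW=1,US=1,PS=0
  L2 @0x29[18] → 0x2D003  P=1,RW=1,US=0,PS=0
  ⇒ fault: PROTECTION_VIOLATION  — 3 lookups
#3 VA=0x68241CEF8 (r,user):
  L0 @0x16[26] → 0x30007  P=1,RW=1,US=1,PS=0
  L1 @0x30[18] → 0x33007  P=1,RW=1,US=1,PS=0
  L2 @0x33[28] → 0x37003  P=1,RW=1,US=0,PS=0
  ⇒ fault: PROTECTION_VIOLATION  — 3 lookups
#4 VA=0x40D33C (r,kernel):
  L0 @0x16[0] → 0x38007  P=1,RW=1,US=1,PS=0
  L1 @0x38[2] → 0x3A007  P=1,RW=1,US=1,PS=0
  L2 @0x3A[13] → 0x3E007  P=1,RW=1,US=1,PS=0
  ⇒ phys 0x3E33C  [3 reads]
#5 VA=0x7C3C00623 (r,kernel):
  L0 @0x16[31] → 0x41007  P=1,RW=1,US=1,PS=0
  L1 @0x41[30] → 0x44087  P=1,RW=1,US=1,PS=1
  ⇒ phys 0x44623 (huge @L1)  [2 reads]
#6 VA=0x783000A35 (w,user):
  L0 @0x16[30] → 0x46007  P=1,RW=1,US=1,PS=0
  L1 @0x46[24] → 0x49087  P=1,RW=1,US=1,PS=1
  ⇒ phys 0x49A35 (huge @L1)  [2 reads]
#7 VA=0x303E1DA7A (r,kernel):
  L0 @0x16[12] → 0x4A007  P=1,RW=1,US=1,PS=0
  L1 @0x4A[31] → 0x4B007  P=1,RW=1,US=1,PS=0
  L2 @0x4B[29] → 0x4E007  P=1,RW=1,US=1,PS=0
  ⇒ phys 0x4EA7A  [3 reads]

TLB: [["0x40D", "0x3E"], ["0x7C3C00", "0x44"], ["0x783000", "0x49"], ["0x303E1D", "0x4E"]]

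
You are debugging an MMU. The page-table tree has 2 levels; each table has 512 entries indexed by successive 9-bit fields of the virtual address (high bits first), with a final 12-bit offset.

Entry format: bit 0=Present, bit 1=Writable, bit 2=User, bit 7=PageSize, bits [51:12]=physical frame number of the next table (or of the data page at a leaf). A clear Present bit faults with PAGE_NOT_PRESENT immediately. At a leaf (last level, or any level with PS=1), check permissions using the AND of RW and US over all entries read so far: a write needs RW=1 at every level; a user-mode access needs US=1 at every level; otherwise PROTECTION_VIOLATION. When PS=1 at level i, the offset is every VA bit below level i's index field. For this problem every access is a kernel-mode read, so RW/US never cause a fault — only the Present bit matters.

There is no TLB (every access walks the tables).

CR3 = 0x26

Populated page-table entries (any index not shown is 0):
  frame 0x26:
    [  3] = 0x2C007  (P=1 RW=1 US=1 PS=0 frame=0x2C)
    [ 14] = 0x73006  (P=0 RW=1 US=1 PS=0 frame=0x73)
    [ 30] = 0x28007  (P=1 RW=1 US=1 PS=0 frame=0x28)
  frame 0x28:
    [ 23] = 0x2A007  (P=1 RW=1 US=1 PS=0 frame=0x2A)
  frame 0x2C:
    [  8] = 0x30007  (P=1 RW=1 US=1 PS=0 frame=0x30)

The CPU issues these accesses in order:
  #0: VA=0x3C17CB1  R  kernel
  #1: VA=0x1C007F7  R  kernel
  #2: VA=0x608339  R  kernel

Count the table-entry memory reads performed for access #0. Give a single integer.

Trace:
#0 VA=0x3C17CB1 (r,kernel):
  L0 @0x26[30] → 0x28007  P=1,RW=1,US=1,PS=0
  L1 @0x28[23] → 0x2A007  P=1,RW=1,US=1,PS=0
  → PA=0x2ACB1  (2 entries read)
#1 VA=0x1C007F7 (r,kernel):
  L0 @0x26[14] → 0x73006  P=0,RW=1,US=1,PS=0
  ⇒ fault: PAGE_NOT_PRESENT  — 1 lookups
#2 VA=0x608339 (r,kernel):
  L0 @0x26[3] → 0x2C007  P=1,RW=1,US=1,PS=0
  L1 @0x2C[8] → 0x30007  P=1,RW=1,US=1,PS=0
  → PA=0x30339  (2 entries read)

Entries read for #0: 2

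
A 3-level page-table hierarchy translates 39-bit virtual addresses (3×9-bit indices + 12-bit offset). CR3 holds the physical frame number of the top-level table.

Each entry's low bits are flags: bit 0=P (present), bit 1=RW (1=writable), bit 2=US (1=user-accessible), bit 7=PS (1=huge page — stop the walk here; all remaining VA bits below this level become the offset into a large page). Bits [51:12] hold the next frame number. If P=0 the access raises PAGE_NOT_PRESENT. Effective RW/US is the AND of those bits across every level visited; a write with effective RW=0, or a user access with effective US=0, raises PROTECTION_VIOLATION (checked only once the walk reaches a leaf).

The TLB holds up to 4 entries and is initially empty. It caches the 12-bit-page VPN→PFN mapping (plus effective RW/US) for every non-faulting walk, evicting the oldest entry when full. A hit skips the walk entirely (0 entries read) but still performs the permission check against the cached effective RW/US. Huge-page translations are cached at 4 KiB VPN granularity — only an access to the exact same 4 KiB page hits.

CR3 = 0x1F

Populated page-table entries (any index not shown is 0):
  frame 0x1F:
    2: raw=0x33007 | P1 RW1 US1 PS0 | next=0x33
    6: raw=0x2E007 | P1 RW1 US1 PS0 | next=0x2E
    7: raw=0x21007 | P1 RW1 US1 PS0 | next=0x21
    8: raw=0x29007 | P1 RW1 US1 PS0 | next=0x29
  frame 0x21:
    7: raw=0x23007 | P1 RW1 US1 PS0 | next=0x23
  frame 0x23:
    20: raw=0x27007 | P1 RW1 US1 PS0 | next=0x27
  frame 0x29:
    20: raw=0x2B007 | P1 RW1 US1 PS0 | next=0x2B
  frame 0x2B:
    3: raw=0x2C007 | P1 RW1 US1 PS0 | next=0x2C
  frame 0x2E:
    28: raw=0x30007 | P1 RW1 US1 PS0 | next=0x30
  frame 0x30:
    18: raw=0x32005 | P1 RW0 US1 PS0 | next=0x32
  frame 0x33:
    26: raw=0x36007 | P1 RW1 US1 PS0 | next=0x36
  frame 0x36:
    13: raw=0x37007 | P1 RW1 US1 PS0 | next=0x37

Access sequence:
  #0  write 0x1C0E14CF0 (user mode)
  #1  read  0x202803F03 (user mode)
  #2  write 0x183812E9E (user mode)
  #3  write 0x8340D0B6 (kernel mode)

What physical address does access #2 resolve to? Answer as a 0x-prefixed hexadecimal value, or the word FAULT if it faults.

Trace:
#0 VA=0x1C0E14CF0 (w,user):
  lvl0: tbl 0x1F, slot 7 ⇒ 0x21007 (P1/RW1/US1/PS0)
  lvl1: tbl 0x21, slot 7 ⇒ 0x23007 (P1/RW1/US1/PS0)
  lvl2: tbl 0x23, slot 20 ⇒ 0x27007 (P1/RW1/US1/PS0)
  ✓ 0x27CF0  — 3 lookups
#1 VA=0x202803F03 (r,user):
  lvl0: tbl 0x1F, slot 8 ⇒ 0x29007 (P1/RW1/US1/PS0)
  lvl1: tbl 0x29, slot 20 ⇒ 0x2B007 (P1/RW1/US1/PS0)
  lvl2: tbl 0x2B, slot 3 ⇒ 0x2C007 (P1/RW1/US1/PS0)
  ✓ 0x2CF03  — 3 lookups
#2 VA=0x183812E9E (w,user):
  lvl0: tbl 0x1F, slot 6 ⇒ 0x2E007 (P1/RW1/US1/PS0)
  lvl1: tbl 0x2E, slot 28 ⇒ 0x30007 (P1/RW1/US1/PS0)
  lvl2: tbl 0x30, slot 18 ⇒ 0x32005 (P1/RW0/US1/PS0)
  → PROTECTION_VIOLATION  (3 entries read)
#3 VA=0x8340D0B6 (w,kernel):
  lvl0: tbl 0x1F, slot 2 ⇒ 0x33007 (P1/RW1/US1/PS0)
  lvl1: tbl 0x33, slot 26 ⇒ 0x36007 (P1/RW1/US1/PS0)
  lvl2: tbl 0x36, slot 13 ⇒ 0x37007 (P1/RW1/US1/PS0)
  ✓ 0x370B6  — 3 lookups

Access #2 PA: FAULT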